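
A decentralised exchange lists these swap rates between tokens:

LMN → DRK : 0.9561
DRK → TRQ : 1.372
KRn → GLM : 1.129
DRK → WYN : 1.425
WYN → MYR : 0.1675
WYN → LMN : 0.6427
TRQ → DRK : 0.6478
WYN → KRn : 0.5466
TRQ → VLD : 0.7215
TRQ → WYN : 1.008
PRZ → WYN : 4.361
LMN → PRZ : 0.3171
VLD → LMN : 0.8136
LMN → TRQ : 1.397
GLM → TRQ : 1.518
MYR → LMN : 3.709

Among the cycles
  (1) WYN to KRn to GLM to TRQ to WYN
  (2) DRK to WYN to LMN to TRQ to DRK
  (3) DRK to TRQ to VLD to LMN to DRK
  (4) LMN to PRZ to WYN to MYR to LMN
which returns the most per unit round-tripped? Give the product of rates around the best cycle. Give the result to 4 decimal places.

(1) 0.5466 × 1.129 × 1.518 × 1.008 = 0.94427
(2) 1.425 × 0.6427 × 1.397 × 0.6478 = 0.82882
(3) 1.372 × 0.7215 × 0.8136 × 0.9561 = 0.77002
(4) 0.3171 × 4.361 × 0.1675 × 3.709 = 0.85912
Highest is cycle (1) at 0.9443 (≤1, no arbitrage).

0.9443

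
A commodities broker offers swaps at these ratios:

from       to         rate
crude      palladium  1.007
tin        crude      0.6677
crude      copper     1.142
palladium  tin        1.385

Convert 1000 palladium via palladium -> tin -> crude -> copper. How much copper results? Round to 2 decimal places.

1056.08

1000 palladium × 1.385 = 1385 tin
1385 tin × 0.6677 = 924.7645 crude
924.7645 crude × 1.142 = 1056.081059 copper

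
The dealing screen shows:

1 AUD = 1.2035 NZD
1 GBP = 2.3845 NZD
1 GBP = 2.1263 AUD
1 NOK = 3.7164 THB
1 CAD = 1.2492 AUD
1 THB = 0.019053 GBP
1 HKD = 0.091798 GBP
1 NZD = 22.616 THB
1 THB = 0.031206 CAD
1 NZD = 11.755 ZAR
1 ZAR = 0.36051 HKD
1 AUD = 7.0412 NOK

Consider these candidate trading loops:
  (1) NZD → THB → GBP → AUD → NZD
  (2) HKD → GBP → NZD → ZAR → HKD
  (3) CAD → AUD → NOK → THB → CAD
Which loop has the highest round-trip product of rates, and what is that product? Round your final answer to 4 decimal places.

1.1027

(1) 22.616 × 0.019053 × 2.1263 × 1.2035 = 1.10268
(2) 0.091798 × 2.3845 × 11.755 × 0.36051 = 0.92762
(3) 1.2492 × 7.0412 × 3.7164 × 0.031206 = 1.02009
Highest is cycle (1) at 1.1027 (>1, arbitrage).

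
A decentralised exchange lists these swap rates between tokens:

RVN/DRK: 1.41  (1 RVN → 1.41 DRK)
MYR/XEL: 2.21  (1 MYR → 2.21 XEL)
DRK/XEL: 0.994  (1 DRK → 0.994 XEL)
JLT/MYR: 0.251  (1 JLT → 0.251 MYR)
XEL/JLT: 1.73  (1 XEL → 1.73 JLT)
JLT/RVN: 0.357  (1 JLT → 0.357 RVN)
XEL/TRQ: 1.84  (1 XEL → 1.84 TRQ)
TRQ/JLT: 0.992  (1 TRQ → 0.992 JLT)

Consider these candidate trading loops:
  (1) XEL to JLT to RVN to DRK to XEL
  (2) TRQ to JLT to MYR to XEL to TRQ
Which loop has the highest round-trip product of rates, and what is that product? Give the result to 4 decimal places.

1.0125

(1) 1.73 × 0.357 × 1.41 × 0.994 = 0.86561
(2) 0.992 × 0.251 × 2.21 × 1.84 = 1.01250
Highest is cycle (2) at 1.0125 (>1, arbitrage).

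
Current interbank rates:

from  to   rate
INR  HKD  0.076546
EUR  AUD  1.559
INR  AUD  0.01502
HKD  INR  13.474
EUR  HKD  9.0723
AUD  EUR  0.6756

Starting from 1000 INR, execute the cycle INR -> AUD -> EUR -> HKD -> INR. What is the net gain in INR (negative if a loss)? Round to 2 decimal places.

240.43

1000 INR × 0.01502 = 15.02 AUD
15.02 AUD × 0.6756 = 10.147512 EUR
10.147512 EUR × 9.0723 = 92.0612731176 HKD
92.0612731176 HKD × 13.474 = 1240.4335939865424 INR
Net change: 1240.4335939865424 − 1000 = 240.4335939865424 INR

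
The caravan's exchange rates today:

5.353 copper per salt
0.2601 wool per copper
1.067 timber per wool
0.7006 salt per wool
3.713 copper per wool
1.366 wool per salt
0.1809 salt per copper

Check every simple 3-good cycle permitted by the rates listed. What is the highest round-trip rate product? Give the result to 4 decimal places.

copper→wool→salt→copper: 0.2601 × 0.7006 × 5.353 = 0.97546
copper→salt→wool→copper: 0.1809 × 1.366 × 3.713 = 0.91752
Maximum is copper→wool→salt→copper at 0.9755; no arbitrage — every cycle loses value.

0.9755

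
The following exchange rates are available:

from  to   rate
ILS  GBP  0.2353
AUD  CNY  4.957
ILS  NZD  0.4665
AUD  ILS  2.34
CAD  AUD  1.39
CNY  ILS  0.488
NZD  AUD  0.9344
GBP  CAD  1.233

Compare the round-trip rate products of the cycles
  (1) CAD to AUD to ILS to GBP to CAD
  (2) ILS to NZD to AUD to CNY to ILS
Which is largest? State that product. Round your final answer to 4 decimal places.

1.0544

(1) 1.39 × 2.34 × 0.2353 × 1.233 = 0.94366
(2) 0.4665 × 0.9344 × 4.957 × 0.488 = 1.05444
Highest is cycle (2) at 1.0544 (>1, arbitrage).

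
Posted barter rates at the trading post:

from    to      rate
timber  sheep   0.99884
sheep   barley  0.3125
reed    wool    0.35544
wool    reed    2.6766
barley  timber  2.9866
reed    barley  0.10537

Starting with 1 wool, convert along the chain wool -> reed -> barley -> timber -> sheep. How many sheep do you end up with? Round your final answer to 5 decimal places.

0.84134

1 wool × 2.6766 = 2.6766 reed
2.6766 reed × 0.10537 = 0.282033342 barley
0.282033342 barley × 2.9866 = 0.8423207792172 timber
0.8423207792172 timber × 0.99884 = 0.841343687113308048 sheep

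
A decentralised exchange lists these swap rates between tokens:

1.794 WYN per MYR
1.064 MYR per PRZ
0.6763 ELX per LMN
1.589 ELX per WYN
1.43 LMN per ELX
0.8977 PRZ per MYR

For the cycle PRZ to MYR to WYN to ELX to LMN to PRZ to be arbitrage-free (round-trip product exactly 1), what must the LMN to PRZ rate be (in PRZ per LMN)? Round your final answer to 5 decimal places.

0.23056

Known legs of the cycle: 1.064 × 1.794 × 1.589 × 1.43 = 4.33734533232
For no arbitrage the full-cycle product must be 1, so the missing rate is 1 / 4.33734533232 ≈ 0.2305558.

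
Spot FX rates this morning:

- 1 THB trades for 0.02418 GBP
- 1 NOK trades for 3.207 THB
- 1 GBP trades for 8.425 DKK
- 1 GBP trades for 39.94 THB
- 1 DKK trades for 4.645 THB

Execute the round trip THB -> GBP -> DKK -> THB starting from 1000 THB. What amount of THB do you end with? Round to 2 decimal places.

946.26

1000 THB × 0.02418 = 24.18 GBP
24.18 GBP × 8.425 = 203.7165 DKK
203.7165 DKK × 4.645 = 946.2631425 THB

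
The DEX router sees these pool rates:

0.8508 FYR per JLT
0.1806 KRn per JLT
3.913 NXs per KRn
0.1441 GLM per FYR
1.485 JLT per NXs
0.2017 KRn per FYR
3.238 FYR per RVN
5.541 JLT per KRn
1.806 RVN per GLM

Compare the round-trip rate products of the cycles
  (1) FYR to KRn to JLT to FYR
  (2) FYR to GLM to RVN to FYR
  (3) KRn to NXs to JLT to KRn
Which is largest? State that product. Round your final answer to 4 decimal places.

1.0494

(1) 0.2017 × 5.541 × 0.8508 = 0.95087
(2) 0.1441 × 1.806 × 3.238 = 0.84267
(3) 3.913 × 1.485 × 0.1806 = 1.04943
Highest is cycle (3) at 1.0494 (>1, arbitrage).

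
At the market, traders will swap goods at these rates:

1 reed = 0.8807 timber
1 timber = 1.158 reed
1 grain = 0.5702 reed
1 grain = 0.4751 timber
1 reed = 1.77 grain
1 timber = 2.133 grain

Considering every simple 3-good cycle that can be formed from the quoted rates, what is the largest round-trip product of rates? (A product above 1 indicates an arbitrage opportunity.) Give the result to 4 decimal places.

1.0711

timber→grain→reed→timber: 2.133 × 0.5702 × 0.8807 = 1.07114
timber→reed→grain→timber: 1.158 × 1.77 × 0.4751 = 0.97379
Maximum is timber→grain→reed→timber at 1.0711; arbitrage exists.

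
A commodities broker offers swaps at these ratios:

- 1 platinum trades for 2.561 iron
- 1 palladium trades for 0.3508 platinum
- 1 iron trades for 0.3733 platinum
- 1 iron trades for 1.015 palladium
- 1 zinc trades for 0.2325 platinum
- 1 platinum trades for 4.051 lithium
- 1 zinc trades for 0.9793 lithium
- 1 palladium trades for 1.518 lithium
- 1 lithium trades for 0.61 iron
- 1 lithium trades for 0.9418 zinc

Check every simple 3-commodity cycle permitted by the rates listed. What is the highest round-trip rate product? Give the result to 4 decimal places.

palladium→lithium→iron→palladium: 1.518 × 0.61 × 1.015 = 0.93987
platinum→lithium→iron→platinum: 4.051 × 0.61 × 0.3733 = 0.92247
platinum→iron→palladium→platinum: 2.561 × 1.015 × 0.3508 = 0.91187
platinum→lithium→zinc→platinum: 4.051 × 0.9418 × 0.2325 = 0.88704
Maximum is palladium→lithium→iron→palladium at 0.9399; no arbitrage — every cycle loses value.

0.9399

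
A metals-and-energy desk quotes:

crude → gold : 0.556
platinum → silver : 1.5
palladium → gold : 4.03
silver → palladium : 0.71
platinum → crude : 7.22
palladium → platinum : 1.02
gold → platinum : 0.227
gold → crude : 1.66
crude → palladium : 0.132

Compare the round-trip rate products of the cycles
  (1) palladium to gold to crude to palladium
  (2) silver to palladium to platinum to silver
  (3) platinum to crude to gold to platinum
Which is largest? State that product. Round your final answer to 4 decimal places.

1.0863

(1) 4.03 × 1.66 × 0.132 = 0.88305
(2) 0.71 × 1.02 × 1.5 = 1.08630
(3) 7.22 × 0.556 × 0.227 = 0.91125
Highest is cycle (2) at 1.0863 (>1, arbitrage).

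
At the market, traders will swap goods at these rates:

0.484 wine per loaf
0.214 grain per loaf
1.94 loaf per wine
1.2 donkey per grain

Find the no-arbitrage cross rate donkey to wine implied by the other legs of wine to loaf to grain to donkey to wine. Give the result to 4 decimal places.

2.0073

Known legs of the cycle: 1.94 × 0.214 × 1.2 = 0.498192
For no arbitrage the full-cycle product must be 1, so the missing rate is 1 / 0.498192 ≈ 2.007258.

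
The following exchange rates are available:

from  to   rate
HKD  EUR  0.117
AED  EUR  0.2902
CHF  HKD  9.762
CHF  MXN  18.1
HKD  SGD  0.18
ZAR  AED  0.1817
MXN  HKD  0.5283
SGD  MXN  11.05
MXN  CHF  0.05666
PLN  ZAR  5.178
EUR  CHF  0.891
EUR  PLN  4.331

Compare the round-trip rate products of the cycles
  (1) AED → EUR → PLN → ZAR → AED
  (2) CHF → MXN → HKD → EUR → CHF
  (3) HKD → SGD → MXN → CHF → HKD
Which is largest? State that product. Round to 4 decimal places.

1.1825

(1) 0.2902 × 4.331 × 5.178 × 0.1817 = 1.18250
(2) 18.1 × 0.5283 × 0.117 × 0.891 = 0.99683
(3) 0.18 × 11.05 × 0.05666 × 9.762 = 1.10015
Highest is cycle (1) at 1.1825 (>1, arbitrage).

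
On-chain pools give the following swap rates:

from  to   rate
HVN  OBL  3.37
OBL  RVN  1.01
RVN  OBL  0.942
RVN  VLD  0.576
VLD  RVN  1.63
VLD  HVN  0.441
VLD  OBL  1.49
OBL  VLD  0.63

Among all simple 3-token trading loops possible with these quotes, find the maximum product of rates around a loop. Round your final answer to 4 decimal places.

OBL→VLD→RVN→OBL: 0.63 × 1.63 × 0.942 = 0.96734
OBL→VLD→HVN→OBL: 0.63 × 0.441 × 3.37 = 0.93629
OBL→RVN→VLD→OBL: 1.01 × 0.576 × 1.49 = 0.86682
Maximum is OBL→VLD→RVN→OBL at 0.9673; no arbitrage — every cycle loses value.

0.9673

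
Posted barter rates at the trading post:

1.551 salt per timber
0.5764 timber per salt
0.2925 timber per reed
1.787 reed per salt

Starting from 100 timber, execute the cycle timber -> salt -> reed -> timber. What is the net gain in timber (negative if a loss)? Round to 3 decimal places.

100 timber × 1.551 = 155.1 salt
155.1 salt × 1.787 = 277.1637 reed
277.1637 reed × 0.2925 = 81.07038225 timber
Net change: 81.07038225 − 100 = -18.92961775 timber

-18.930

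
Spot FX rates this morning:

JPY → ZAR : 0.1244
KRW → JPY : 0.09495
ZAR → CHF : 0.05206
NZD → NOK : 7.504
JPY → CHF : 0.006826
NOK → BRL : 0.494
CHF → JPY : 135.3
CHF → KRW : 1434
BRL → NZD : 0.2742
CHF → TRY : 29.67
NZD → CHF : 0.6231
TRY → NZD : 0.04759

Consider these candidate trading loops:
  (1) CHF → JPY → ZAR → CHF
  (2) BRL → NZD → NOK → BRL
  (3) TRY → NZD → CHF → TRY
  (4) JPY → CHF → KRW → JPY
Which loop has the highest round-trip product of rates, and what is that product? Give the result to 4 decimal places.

1.0165

(1) 135.3 × 0.1244 × 0.05206 = 0.87624
(2) 0.2742 × 7.504 × 0.494 = 1.01645
(3) 0.04759 × 0.6231 × 29.67 = 0.87981
(4) 0.006826 × 1434 × 0.09495 = 0.92942
Highest is cycle (2) at 1.0165 (>1, arbitrage).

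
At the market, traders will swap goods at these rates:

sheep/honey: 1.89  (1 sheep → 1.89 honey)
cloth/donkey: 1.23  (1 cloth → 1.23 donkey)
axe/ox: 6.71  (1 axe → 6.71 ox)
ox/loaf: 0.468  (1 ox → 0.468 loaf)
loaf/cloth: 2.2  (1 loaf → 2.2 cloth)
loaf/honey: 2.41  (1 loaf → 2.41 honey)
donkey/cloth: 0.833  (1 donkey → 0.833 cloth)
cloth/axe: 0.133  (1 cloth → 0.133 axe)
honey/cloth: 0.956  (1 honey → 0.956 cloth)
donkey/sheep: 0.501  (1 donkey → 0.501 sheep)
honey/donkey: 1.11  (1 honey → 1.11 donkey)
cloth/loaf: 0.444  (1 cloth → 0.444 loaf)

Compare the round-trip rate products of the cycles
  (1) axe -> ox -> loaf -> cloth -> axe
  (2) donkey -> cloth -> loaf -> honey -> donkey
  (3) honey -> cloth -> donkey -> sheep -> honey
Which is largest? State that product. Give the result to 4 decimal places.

1.1134

(1) 6.71 × 0.468 × 2.2 × 0.133 = 0.91885
(2) 0.833 × 0.444 × 2.41 × 1.11 = 0.98939
(3) 0.956 × 1.23 × 0.501 × 1.89 = 1.11343
Highest is cycle (3) at 1.1134 (>1, arbitrage).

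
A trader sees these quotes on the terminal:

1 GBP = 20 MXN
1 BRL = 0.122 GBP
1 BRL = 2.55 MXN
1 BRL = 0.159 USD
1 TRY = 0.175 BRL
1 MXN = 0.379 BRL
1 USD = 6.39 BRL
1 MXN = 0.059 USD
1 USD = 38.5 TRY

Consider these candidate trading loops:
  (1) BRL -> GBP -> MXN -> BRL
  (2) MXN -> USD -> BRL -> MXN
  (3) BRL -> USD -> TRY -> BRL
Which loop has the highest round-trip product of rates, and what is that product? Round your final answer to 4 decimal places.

1.0713

(1) 0.122 × 20 × 0.379 = 0.92476
(2) 0.059 × 6.39 × 2.55 = 0.96138
(3) 0.159 × 38.5 × 0.175 = 1.07126
Highest is cycle (3) at 1.0713 (>1, arbitrage).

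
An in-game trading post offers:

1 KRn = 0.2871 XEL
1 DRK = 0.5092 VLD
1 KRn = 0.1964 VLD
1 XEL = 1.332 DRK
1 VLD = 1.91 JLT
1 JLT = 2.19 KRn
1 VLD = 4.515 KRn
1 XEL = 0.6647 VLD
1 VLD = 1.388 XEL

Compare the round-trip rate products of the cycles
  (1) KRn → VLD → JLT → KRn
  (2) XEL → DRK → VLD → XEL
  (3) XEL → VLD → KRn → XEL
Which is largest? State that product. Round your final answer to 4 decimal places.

(1) 0.1964 × 1.91 × 2.19 = 0.82152
(2) 1.332 × 0.5092 × 1.388 = 0.94142
(3) 0.6647 × 4.515 × 0.2871 = 0.86162
Highest is cycle (2) at 0.9414 (≤1, no arbitrage).

0.9414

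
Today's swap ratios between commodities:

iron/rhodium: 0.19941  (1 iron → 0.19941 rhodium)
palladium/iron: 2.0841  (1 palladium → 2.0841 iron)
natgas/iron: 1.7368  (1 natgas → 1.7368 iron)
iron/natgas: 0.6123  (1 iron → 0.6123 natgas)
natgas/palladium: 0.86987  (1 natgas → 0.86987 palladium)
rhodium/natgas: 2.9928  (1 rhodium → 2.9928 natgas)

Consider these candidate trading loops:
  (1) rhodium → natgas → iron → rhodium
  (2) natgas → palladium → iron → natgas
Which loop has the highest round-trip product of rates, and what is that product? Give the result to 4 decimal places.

(1) 2.9928 × 1.7368 × 0.19941 = 1.03651
(2) 0.86987 × 2.0841 × 0.6123 = 1.11004
Highest is cycle (2) at 1.1100 (>1, arbitrage).

1.1100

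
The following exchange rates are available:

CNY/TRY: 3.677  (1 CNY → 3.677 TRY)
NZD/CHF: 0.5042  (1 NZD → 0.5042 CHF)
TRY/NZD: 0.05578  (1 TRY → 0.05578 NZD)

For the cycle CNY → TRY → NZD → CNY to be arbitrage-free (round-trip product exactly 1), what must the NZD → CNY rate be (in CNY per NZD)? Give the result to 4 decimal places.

4.8756

Known legs of the cycle: 3.677 × 0.05578 = 0.20510306
For no arbitrage the full-cycle product must be 1, so the missing rate is 1 / 0.20510306 ≈ 4.875598.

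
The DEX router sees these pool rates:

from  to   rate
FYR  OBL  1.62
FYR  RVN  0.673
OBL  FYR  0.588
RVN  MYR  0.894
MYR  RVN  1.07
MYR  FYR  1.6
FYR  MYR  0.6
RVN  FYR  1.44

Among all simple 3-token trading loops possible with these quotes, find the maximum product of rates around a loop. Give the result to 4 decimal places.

0.9627

MYR→FYR→RVN→MYR: 1.6 × 0.673 × 0.894 = 0.96266
MYR→RVN→FYR→MYR: 1.07 × 1.44 × 0.6 = 0.92448
Maximum is MYR→FYR→RVN→MYR at 0.9627; no arbitrage — every cycle loses value.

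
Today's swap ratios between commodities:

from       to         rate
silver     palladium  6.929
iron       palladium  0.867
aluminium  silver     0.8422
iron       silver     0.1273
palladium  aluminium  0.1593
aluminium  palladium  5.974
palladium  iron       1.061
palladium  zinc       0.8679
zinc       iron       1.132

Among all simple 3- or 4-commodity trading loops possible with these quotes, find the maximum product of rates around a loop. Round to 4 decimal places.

silver→palladium→iron→silver: 6.929 × 1.061 × 0.1273 = 0.93587
silver→palladium→aluminium→silver: 6.929 × 0.1593 × 0.8422 = 0.92961
silver→palladium→zinc→iron→silver: 6.929 × 0.8679 × 1.132 × 0.1273 = 0.86659
iron→palladium→zinc→iron: 0.867 × 0.8679 × 1.132 = 0.85180
Maximum is silver→palladium→iron→silver at 0.9359; no arbitrage — every cycle loses value.

0.9359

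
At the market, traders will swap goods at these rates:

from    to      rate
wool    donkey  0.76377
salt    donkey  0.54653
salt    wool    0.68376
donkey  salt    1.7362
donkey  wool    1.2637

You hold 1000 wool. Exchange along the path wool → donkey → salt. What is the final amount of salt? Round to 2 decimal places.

1000 wool × 0.76377 = 763.77 donkey
763.77 donkey × 1.7362 = 1326.057474 salt

1326.06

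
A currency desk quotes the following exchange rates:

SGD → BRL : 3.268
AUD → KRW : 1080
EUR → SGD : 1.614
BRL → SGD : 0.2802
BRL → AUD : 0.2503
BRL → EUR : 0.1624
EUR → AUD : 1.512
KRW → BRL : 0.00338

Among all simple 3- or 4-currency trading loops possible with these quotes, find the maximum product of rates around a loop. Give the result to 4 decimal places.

AUD→KRW→BRL→AUD: 1080 × 0.00338 × 0.2503 = 0.91370
AUD→KRW→BRL→EUR→AUD: 1080 × 0.00338 × 0.1624 × 1.512 = 0.89635
SGD→BRL→EUR→SGD: 3.268 × 0.1624 × 1.614 = 0.85659
Maximum is AUD→KRW→BRL→AUD at 0.9137; no arbitrage — every cycle loses value.

0.9137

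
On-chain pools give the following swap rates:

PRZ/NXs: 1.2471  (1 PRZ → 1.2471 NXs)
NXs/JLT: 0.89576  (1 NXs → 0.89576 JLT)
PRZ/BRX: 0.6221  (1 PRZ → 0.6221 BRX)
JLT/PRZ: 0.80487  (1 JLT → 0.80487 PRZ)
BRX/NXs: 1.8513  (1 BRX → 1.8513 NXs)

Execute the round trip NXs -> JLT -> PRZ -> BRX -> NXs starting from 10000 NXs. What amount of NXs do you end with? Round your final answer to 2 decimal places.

8303.37

10000 NXs × 0.89576 = 8957.6 JLT
8957.6 JLT × 0.80487 = 7209.703512 PRZ
7209.703512 PRZ × 0.6221 = 4485.1565548152 BRX
4485.1565548152 BRX × 1.8513 = 8303.37032992937976 NXs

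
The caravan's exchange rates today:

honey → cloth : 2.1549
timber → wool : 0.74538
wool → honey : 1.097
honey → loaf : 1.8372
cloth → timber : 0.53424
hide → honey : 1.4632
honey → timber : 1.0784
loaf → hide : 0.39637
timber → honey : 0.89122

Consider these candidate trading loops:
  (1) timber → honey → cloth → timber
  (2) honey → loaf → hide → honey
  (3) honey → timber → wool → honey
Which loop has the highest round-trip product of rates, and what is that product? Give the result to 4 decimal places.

1.0655

(1) 0.89122 × 2.1549 × 0.53424 = 1.02600
(2) 1.8372 × 0.39637 × 1.4632 = 1.06552
(3) 1.0784 × 0.74538 × 1.097 = 0.88179
Highest is cycle (2) at 1.0655 (>1, arbitrage).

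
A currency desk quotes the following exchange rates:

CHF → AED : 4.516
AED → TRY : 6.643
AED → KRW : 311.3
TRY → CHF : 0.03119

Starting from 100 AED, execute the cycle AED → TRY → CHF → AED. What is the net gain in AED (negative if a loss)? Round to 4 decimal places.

-6.4307

100 AED × 6.643 = 664.3 TRY
664.3 TRY × 0.03119 = 20.719517 CHF
20.719517 CHF × 4.516 = 93.569338772 AED
Net change: 93.569338772 − 100 = -6.430661228 AED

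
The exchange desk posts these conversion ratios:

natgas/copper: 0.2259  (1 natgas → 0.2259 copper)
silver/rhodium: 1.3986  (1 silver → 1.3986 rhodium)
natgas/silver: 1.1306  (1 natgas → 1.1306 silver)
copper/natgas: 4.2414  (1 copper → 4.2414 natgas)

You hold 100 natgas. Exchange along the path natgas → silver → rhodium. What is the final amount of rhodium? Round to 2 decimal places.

158.13

100 natgas × 1.1306 = 113.06 silver
113.06 silver × 1.3986 = 158.125716 rhodium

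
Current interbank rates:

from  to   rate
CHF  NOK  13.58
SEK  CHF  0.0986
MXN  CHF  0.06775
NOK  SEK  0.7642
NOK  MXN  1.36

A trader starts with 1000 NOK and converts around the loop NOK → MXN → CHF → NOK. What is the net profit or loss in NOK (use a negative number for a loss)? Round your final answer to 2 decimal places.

251.26

1000 NOK × 1.36 = 1360 MXN
1360 MXN × 0.06775 = 92.14 CHF
92.14 CHF × 13.58 = 1251.2612 NOK
Net change: 1251.2612 − 1000 = 251.2612 NOK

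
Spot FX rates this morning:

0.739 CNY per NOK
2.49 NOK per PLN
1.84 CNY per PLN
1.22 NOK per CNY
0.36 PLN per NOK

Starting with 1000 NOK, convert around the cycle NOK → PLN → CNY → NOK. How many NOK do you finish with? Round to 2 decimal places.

1000 NOK × 0.36 = 360 PLN
360 PLN × 1.84 = 662.4 CNY
662.4 CNY × 1.22 = 808.128 NOK

808.13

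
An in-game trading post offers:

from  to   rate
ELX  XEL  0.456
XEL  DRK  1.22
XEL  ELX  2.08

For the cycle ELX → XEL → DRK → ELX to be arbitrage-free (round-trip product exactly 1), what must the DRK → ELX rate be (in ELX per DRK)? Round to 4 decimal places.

Known legs of the cycle: 0.456 × 1.22 = 0.55632
For no arbitrage the full-cycle product must be 1, so the missing rate is 1 / 0.55632 ≈ 1.797527.

1.7975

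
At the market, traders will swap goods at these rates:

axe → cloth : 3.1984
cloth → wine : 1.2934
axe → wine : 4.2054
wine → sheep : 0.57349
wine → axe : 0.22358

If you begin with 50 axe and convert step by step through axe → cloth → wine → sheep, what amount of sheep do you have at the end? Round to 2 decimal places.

50 axe × 3.1984 = 159.92 cloth
159.92 cloth × 1.2934 = 206.840528 wine
206.840528 wine × 0.57349 = 118.62097440272 sheep

118.62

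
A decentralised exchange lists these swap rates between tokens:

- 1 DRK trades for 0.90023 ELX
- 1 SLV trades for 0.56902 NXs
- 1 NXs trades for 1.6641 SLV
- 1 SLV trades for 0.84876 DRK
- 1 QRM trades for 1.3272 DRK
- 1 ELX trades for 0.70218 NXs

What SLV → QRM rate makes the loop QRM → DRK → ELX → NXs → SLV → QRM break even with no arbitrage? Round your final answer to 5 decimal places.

0.71628

Known legs of the cycle: 1.3272 × 0.90023 × 0.70218 × 1.6641 = 1.396103869031750928
For no arbitrage the full-cycle product must be 1, so the missing rate is 1 / 1.396103869031750928 ≈ 0.7162791.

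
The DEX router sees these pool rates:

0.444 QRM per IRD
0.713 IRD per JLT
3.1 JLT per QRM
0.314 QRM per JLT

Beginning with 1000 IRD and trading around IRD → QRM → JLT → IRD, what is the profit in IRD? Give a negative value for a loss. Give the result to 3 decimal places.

-18.627

1000 IRD × 0.444 = 444 QRM
444 QRM × 3.1 = 1376.4 JLT
1376.4 JLT × 0.713 = 981.3732 IRD
Net change: 981.3732 − 1000 = -18.6268 IRD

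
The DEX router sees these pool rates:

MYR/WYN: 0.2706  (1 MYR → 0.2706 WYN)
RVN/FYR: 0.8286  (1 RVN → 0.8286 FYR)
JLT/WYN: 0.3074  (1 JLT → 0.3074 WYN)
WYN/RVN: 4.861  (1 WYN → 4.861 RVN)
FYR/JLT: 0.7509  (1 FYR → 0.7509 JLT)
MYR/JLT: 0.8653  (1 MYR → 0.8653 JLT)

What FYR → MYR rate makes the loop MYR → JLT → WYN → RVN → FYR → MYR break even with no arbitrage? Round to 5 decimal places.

Known legs of the cycle: 0.8653 × 0.3074 × 4.861 × 0.8286 = 1.071374034949212
For no arbitrage the full-cycle product must be 1, so the missing rate is 1 / 1.071374034949212 ≈ 0.9333808.

0.93338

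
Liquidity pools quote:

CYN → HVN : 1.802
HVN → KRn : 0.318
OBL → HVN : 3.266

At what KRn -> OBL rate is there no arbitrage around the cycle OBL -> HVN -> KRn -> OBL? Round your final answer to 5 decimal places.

Known legs of the cycle: 3.266 × 0.318 = 1.038588
For no arbitrage the full-cycle product must be 1, so the missing rate is 1 / 1.038588 ≈ 0.9628457.

0.96285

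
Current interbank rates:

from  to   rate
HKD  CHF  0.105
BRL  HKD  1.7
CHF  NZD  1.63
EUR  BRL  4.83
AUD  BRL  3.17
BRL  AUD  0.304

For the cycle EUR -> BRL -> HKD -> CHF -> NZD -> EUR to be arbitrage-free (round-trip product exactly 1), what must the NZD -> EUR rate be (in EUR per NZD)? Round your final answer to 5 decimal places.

Known legs of the cycle: 4.83 × 1.7 × 0.105 × 1.63 = 1.40531265
For no arbitrage the full-cycle product must be 1, so the missing rate is 1 / 1.40531265 ≈ 0.7115854.

0.71159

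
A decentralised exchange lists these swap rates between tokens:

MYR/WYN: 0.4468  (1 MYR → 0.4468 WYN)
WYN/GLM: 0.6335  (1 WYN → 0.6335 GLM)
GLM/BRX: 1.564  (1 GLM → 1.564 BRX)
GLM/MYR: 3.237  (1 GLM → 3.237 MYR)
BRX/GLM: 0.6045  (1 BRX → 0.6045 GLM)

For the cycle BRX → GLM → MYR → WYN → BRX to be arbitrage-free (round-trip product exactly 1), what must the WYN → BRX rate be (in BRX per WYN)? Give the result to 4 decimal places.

Known legs of the cycle: 0.6045 × 3.237 × 0.4468 = 0.8742832722
For no arbitrage the full-cycle product must be 1, so the missing rate is 1 / 0.8742832722 ≈ 1.143794.

1.1438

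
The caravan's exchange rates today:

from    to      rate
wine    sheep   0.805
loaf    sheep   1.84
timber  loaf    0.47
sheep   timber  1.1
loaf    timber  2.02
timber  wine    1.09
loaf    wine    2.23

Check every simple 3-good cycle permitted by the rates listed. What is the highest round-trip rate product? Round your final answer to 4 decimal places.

0.9652

timber→wine→sheep→timber: 1.09 × 0.805 × 1.1 = 0.96520
loaf→sheep→timber→loaf: 1.84 × 1.1 × 0.47 = 0.95128
Maximum is timber→wine→sheep→timber at 0.9652; no arbitrage — every cycle loses value.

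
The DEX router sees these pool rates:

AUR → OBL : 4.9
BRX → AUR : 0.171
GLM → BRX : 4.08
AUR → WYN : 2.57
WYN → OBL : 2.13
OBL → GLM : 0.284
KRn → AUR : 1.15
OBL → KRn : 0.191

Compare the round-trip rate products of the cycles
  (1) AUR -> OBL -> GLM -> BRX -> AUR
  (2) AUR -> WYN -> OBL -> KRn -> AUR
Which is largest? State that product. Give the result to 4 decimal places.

1.2024

(1) 4.9 × 0.284 × 4.08 × 0.171 = 0.97089
(2) 2.57 × 2.13 × 0.191 × 1.15 = 1.20239
Highest is cycle (2) at 1.2024 (>1, arbitrage).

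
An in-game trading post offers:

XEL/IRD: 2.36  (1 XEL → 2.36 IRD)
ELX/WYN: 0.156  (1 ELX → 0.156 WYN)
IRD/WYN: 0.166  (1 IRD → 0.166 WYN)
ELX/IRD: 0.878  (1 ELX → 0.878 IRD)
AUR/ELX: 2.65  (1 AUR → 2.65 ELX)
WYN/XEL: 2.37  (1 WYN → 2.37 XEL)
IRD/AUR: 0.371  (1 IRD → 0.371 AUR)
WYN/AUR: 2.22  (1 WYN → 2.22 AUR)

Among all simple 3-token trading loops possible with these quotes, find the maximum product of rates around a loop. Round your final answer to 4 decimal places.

0.9285

WYN→XEL→IRD→WYN: 2.37 × 2.36 × 0.166 = 0.92847
WYN→AUR→ELX→WYN: 2.22 × 2.65 × 0.156 = 0.91775
AUR→ELX→IRD→AUR: 2.65 × 0.878 × 0.371 = 0.86321
Maximum is WYN→XEL→IRD→WYN at 0.9285; no arbitrage — every cycle loses value.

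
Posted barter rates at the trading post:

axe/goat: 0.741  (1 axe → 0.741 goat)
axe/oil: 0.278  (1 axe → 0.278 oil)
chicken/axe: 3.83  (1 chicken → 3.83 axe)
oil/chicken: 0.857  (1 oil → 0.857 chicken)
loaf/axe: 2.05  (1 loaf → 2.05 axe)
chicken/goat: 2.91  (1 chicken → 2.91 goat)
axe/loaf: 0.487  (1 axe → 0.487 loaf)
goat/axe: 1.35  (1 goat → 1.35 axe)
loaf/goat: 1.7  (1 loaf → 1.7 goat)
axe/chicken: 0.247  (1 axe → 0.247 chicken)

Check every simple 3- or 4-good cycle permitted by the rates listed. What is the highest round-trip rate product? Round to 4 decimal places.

1.1177

axe→loaf→goat→axe: 0.487 × 1.7 × 1.35 = 1.11767
axe→chicken→goat→axe: 0.247 × 2.91 × 1.35 = 0.97034
axe→oil→chicken→goat→axe: 0.278 × 0.857 × 2.91 × 1.35 = 0.93595
axe→oil→chicken→axe: 0.278 × 0.857 × 3.83 = 0.91248
Maximum is axe→loaf→goat→axe at 1.1177; arbitrage exists.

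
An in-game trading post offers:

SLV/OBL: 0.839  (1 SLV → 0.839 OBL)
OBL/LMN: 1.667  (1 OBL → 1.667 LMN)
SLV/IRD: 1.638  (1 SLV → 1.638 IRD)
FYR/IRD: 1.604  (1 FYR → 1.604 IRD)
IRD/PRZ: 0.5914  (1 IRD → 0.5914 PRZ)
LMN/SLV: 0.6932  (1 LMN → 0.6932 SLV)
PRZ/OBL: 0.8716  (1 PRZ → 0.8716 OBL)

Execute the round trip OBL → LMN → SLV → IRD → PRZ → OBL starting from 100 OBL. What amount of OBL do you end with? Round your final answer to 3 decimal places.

97.568

100 OBL × 1.667 = 166.7 LMN
166.7 LMN × 0.6932 = 115.55644 SLV
115.55644 SLV × 1.638 = 189.28144872 IRD
189.28144872 IRD × 0.5914 = 111.941048773008 PRZ
111.941048773008 PRZ × 0.8716 = 97.5678181105537728 OBL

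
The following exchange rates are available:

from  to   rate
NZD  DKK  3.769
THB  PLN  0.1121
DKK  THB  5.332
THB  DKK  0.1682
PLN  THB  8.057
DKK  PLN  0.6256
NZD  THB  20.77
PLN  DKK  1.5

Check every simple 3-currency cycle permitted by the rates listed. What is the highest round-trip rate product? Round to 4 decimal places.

PLN→DKK→THB→PLN: 1.5 × 5.332 × 0.1121 = 0.89658
PLN→THB→DKK→PLN: 8.057 × 0.1682 × 0.6256 = 0.84781
Maximum is PLN→DKK→THB→PLN at 0.8966; no arbitrage — every cycle loses value.

0.8966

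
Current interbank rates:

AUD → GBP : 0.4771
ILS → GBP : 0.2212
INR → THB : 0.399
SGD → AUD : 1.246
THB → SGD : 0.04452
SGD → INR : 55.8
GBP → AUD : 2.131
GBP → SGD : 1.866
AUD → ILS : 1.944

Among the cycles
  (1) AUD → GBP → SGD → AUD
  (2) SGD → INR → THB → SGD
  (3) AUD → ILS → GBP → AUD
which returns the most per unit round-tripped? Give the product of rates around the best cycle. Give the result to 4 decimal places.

(1) 0.4771 × 1.866 × 1.246 = 1.10927
(2) 55.8 × 0.399 × 0.04452 = 0.99120
(3) 1.944 × 0.2212 × 2.131 = 0.91636
Highest is cycle (1) at 1.1093 (>1, arbitrage).

1.1093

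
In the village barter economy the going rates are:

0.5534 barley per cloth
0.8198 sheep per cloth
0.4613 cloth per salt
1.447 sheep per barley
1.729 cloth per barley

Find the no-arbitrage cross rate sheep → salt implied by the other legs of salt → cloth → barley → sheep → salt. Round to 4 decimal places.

Known legs of the cycle: 0.4613 × 0.5534 × 1.447 = 0.36939510874
For no arbitrage the full-cycle product must be 1, so the missing rate is 1 / 0.36939510874 ≈ 2.707128.

2.7071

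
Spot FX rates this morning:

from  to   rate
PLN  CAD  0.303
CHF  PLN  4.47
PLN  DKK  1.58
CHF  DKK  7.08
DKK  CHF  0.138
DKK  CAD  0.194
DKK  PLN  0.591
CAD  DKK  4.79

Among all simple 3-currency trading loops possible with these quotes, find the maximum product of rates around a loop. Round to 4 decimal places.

0.9746

CHF→PLN→DKK→CHF: 4.47 × 1.58 × 0.138 = 0.97464
CAD→DKK→PLN→CAD: 4.79 × 0.591 × 0.303 = 0.85776
Maximum is CHF→PLN→DKK→CHF at 0.9746; no arbitrage — every cycle loses value.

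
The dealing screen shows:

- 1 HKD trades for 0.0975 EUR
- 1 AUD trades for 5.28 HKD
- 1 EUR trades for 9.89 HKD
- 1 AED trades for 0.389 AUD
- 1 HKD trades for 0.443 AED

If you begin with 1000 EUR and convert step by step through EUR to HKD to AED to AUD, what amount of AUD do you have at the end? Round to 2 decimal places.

1704.31

1000 EUR × 9.89 = 9890 HKD
9890 HKD × 0.443 = 4381.27 AED
4381.27 AED × 0.389 = 1704.31403 AUD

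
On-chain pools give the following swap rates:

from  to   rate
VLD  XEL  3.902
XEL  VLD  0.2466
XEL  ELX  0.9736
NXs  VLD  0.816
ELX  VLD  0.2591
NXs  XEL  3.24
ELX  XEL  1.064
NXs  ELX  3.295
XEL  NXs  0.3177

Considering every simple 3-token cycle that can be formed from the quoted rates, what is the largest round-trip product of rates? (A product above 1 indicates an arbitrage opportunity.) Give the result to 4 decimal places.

ELX→XEL→NXs→ELX: 1.064 × 0.3177 × 3.295 = 1.11382
NXs→VLD→XEL→NXs: 0.816 × 3.902 × 0.3177 = 1.01157
ELX→VLD→XEL→ELX: 0.2591 × 3.902 × 0.9736 = 0.98432
Maximum is ELX→XEL→NXs→ELX at 1.1138; arbitrage exists.

1.1138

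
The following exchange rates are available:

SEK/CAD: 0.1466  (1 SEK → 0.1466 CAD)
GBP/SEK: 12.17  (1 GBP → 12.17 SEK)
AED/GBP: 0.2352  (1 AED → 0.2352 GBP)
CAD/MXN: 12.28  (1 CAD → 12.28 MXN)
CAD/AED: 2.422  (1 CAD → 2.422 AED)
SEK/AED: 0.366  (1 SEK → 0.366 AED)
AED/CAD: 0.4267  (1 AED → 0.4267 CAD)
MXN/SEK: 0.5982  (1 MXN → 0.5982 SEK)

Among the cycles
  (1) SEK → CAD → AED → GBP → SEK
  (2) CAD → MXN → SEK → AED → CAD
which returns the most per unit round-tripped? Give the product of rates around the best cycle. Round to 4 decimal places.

(1) 0.1466 × 2.422 × 0.2352 × 12.17 = 1.01633
(2) 12.28 × 0.5982 × 0.366 × 0.4267 = 1.14722
Highest is cycle (2) at 1.1472 (>1, arbitrage).

1.1472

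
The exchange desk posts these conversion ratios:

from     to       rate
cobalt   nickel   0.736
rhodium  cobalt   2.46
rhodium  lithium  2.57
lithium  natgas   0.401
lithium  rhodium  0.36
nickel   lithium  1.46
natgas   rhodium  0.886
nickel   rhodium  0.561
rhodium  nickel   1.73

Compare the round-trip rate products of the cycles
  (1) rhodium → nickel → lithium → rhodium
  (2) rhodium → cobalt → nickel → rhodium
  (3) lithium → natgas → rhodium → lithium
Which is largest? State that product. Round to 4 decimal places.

(1) 1.73 × 1.46 × 0.36 = 0.90929
(2) 2.46 × 0.736 × 0.561 = 1.01572
(3) 0.401 × 0.886 × 2.57 = 0.91309
Highest is cycle (2) at 1.0157 (>1, arbitrage).

1.0157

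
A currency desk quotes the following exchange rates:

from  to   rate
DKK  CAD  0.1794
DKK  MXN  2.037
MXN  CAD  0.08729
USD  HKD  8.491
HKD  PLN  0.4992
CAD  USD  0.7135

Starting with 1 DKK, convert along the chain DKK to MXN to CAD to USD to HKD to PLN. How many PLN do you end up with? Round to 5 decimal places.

1 DKK × 2.037 = 2.037 MXN
2.037 MXN × 0.08729 = 0.17780973 CAD
0.17780973 CAD × 0.7135 = 0.126867242355 USD
0.126867242355 USD × 8.491 = 1.077229754836305 HKD
1.077229754836305 HKD × 0.4992 = 0.537753093614283456 PLN

0.53775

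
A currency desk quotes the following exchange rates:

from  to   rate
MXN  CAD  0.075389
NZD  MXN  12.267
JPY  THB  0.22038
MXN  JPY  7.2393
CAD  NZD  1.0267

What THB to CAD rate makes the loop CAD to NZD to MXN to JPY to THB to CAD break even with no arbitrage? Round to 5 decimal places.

0.04977

Known legs of the cycle: 1.0267 × 12.267 × 7.2393 × 0.22038 = 20.0932727922343926
For no arbitrage the full-cycle product must be 1, so the missing rate is 1 / 20.0932727922343926 ≈ 0.0497679.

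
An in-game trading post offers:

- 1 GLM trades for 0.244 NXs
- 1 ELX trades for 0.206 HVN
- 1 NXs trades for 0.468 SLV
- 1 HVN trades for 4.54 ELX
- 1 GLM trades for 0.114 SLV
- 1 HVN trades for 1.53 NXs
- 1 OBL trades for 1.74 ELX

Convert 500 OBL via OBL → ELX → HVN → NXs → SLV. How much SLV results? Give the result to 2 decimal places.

500 OBL × 1.74 = 870 ELX
870 ELX × 0.206 = 179.22 HVN
179.22 HVN × 1.53 = 274.2066 NXs
274.2066 NXs × 0.468 = 128.3286888 SLV

128.33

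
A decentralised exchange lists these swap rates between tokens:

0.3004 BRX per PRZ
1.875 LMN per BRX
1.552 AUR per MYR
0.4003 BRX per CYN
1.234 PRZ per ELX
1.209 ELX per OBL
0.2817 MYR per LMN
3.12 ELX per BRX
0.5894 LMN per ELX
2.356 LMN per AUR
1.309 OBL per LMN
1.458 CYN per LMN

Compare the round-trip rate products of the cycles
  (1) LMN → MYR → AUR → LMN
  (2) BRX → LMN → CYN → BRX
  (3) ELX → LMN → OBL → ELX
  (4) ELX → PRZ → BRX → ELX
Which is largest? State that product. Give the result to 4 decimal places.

1.1566

(1) 0.2817 × 1.552 × 2.356 = 1.03004
(2) 1.875 × 1.458 × 0.4003 = 1.09432
(3) 0.5894 × 1.309 × 1.209 = 0.93277
(4) 1.234 × 0.3004 × 3.12 = 1.15656
Highest is cycle (4) at 1.1566 (>1, arbitrage).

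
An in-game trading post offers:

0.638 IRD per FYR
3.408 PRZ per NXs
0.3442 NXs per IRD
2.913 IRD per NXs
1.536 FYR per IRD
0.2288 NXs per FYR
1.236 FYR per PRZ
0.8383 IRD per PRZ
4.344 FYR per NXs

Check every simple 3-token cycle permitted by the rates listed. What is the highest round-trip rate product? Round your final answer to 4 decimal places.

FYR→NXs→IRD→FYR: 0.2288 × 2.913 × 1.536 = 1.02374
PRZ→IRD→NXs→PRZ: 0.8383 × 0.3442 × 3.408 = 0.98335
FYR→NXs→PRZ→FYR: 0.2288 × 3.408 × 1.236 = 0.96377
FYR→IRD→NXs→FYR: 0.638 × 0.3442 × 4.344 = 0.95394
Maximum is FYR→NXs→IRD→FYR at 1.0237; arbitrage exists.

1.0237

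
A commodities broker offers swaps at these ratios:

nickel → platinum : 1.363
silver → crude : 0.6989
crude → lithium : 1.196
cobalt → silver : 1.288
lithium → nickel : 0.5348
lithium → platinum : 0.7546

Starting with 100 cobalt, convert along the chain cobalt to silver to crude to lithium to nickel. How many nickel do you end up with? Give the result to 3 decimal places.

100 cobalt × 1.288 = 128.8 silver
128.8 silver × 0.6989 = 90.01832 crude
90.01832 crude × 1.196 = 107.66191072 lithium
107.66191072 lithium × 0.5348 = 57.577589853056 nickel

57.578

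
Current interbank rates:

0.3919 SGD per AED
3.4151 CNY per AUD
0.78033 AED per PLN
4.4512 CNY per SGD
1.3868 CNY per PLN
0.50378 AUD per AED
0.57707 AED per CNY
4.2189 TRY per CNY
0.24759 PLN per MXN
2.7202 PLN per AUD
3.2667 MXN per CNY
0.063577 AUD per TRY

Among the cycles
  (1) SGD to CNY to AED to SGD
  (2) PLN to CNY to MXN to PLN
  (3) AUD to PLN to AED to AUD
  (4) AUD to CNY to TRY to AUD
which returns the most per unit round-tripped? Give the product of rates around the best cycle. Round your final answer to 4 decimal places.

(1) 4.4512 × 0.57707 × 0.3919 = 1.00666
(2) 1.3868 × 3.2667 × 0.24759 = 1.12165
(3) 2.7202 × 0.78033 × 0.50378 = 1.06935
(4) 3.4151 × 4.2189 × 0.063577 = 0.91602
Highest is cycle (2) at 1.1216 (>1, arbitrage).

1.1216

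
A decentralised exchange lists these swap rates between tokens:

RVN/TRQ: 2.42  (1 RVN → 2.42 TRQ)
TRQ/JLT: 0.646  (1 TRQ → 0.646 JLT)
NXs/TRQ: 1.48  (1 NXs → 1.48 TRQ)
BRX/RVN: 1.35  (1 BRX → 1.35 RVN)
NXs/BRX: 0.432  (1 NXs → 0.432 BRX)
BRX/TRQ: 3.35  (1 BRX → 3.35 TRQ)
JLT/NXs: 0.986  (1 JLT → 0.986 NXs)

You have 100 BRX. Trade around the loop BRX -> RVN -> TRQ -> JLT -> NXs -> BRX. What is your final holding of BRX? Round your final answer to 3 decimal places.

100 BRX × 1.35 = 135 RVN
135 RVN × 2.42 = 326.7 TRQ
326.7 TRQ × 0.646 = 211.0482 JLT
211.0482 JLT × 0.986 = 208.0935252 NXs
208.0935252 NXs × 0.432 = 89.8964028864 BRX

89.896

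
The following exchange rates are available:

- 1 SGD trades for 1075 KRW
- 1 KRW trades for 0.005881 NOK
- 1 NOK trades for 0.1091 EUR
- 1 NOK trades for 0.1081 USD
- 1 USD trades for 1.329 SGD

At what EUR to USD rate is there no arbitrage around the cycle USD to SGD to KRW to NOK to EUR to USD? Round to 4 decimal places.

Known legs of the cycle: 1.329 × 1075 × 0.005881 × 0.1091 = 0.9166623103425
For no arbitrage the full-cycle product must be 1, so the missing rate is 1 / 0.9166623103425 ≈ 1.090914.

1.0909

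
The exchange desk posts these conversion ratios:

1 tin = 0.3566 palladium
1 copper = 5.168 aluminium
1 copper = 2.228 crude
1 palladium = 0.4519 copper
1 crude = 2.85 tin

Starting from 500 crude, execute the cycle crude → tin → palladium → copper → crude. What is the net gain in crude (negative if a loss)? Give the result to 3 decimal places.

11.627

500 crude × 2.85 = 1425 tin
1425 tin × 0.3566 = 508.155 palladium
508.155 palladium × 0.4519 = 229.6352445 copper
229.6352445 copper × 2.228 = 511.627324746 crude
Net change: 511.627324746 − 500 = 11.627324746 crude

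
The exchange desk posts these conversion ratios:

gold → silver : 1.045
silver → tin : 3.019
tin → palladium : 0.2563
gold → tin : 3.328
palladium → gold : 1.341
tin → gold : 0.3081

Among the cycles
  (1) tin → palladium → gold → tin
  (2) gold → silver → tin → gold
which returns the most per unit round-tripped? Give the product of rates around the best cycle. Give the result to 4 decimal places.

(1) 0.2563 × 1.341 × 3.328 = 1.14383
(2) 1.045 × 3.019 × 0.3081 = 0.97201
Highest is cycle (1) at 1.1438 (>1, arbitrage).

1.1438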